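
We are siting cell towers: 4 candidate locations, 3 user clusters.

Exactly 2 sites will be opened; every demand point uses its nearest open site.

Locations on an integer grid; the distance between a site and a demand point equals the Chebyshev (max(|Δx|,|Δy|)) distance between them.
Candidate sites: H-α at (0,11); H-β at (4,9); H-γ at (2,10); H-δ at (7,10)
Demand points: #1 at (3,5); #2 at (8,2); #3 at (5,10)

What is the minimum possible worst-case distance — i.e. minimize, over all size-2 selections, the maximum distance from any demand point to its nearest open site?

7

Open {H-α, H-β}.
  Farthest demand point is #2 at distance 7 (to H-β); all others are ≤ 7.
With {H-β, H-γ} the worst case is 7.
With {H-β, H-δ} the worst case is 7.
No size-2 selection achieves below 7.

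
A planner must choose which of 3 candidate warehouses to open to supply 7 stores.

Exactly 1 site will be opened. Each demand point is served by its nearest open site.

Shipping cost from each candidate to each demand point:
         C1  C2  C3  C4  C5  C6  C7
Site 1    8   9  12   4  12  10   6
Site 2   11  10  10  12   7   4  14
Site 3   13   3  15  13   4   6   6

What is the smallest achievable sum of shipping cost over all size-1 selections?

60

Open {Site 3}.
  C1→Site 3 13, C2→Site 3 3, C3→Site 3 15, C4→Site 3 13, C5→Site 3 4, C6→Site 3 6, C7→Site 3 6  ⇒ total 60.
Compare {Site 1}: total 61.
Compare {Site 2}: total 68.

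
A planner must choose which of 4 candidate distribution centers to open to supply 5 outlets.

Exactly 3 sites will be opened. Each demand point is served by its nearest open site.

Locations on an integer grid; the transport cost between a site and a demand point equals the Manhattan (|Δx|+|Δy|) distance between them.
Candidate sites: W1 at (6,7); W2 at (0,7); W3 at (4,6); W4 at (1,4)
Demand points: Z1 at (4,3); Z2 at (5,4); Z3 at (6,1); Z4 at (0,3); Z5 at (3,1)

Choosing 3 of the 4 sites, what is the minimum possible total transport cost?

Open {W1, W3, W4}.
  Z1→W3 3, Z2→W3 3, Z3→W1 6, Z4→W4 2, Z5→W4 5  ⇒ total 19.
Compare {W2, W3, W4}: total 20.
Compare {W1, W2, W4}: total 21.
No size-3 selection does better; minimum is 19.

19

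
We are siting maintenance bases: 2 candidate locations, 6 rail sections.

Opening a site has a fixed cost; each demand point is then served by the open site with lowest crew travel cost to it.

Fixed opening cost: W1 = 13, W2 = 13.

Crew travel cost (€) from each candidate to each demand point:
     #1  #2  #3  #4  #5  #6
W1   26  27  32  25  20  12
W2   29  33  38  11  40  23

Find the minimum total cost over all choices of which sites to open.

154

Open {W1, W2}: assign each demand point to its cheapest open site.
  #1→W1 26, #2→W1 27, #3→W1 32, #4→W2 11, #5→W1 20, #6→W1 12
  crew travel cost 128, fixed 26 → total 154.
Compare {W1}: crew travel cost 142 + fixed 13 = 155.
Compare {W2}: crew travel cost 174 + fixed 13 = 187.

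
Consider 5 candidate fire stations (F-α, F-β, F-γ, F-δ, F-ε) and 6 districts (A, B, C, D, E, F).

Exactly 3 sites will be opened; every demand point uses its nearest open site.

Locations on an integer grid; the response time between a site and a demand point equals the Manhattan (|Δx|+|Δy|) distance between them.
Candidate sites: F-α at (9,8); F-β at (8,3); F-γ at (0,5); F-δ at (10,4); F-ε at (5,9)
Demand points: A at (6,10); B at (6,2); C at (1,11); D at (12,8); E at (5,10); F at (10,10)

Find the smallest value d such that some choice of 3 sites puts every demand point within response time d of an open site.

Open {F-α, F-β, F-ε}.
  Farthest demand point is C at response time 6 (to F-ε); all others are ≤ 6.
With {F-α, F-δ, F-ε} the worst case is 6.
With {F-β, F-δ, F-ε} the worst case is 6.
No size-3 selection achieves below 6.

6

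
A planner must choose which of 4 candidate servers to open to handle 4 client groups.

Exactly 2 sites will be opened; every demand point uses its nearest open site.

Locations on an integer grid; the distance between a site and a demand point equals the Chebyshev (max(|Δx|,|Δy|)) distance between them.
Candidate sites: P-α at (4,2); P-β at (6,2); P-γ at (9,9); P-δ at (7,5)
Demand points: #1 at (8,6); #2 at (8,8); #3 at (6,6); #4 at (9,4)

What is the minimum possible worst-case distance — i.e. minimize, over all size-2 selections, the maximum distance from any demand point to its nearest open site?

2

Open {P-γ, P-δ}.
  Farthest demand point is #4 at distance 2 (to P-δ); all others are ≤ 2.
With {P-α, P-δ} the worst case is 3.
With {P-β, P-γ} the worst case is 3.
No size-2 selection achieves below 2.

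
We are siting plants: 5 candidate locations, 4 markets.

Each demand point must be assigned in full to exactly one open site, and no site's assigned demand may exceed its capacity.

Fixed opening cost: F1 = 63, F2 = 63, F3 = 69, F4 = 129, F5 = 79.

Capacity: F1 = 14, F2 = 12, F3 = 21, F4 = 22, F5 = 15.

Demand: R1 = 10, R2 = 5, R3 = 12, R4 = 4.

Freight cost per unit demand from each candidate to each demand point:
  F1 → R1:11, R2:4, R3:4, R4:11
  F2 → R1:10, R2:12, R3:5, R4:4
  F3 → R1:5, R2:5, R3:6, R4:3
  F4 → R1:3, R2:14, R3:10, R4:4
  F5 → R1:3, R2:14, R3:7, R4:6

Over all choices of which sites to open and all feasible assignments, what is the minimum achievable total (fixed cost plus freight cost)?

Open {F1, F3}; cheapest assignment that respects the capacities:
  F1 (cap 14, load 12): R3 — cost 12×4 = 48
  F3 (cap 21, load 19): R1, R2, R4 — cost 10×5 + 5×5 + 4×3 = 87
  Shipping 135, fixed 132 → total 267.
  Any other capacity-feasible assignment to {F1, F3} ships for at least 135.
Compare {F2, F3}: its best feasible assignment gives total 279.
Compare {F3, F5}: its best feasible assignment gives total 287.
Every other set of open sites that can feasibly serve all demand totals ≥ 279 even under its best assignment. Minimum: 267.

267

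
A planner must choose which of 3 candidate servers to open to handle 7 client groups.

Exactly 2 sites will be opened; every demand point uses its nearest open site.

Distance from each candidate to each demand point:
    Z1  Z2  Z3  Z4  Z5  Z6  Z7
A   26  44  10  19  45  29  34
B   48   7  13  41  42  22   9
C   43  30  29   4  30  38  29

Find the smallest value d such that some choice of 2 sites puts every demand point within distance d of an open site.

Open {A, C}.
  Farthest demand point is Z2 at distance 30 (to C); all others are ≤ 30.
With {A, B} the worst case is 42.
With {B, C} the worst case is 43.
No size-2 selection achieves below 30.

30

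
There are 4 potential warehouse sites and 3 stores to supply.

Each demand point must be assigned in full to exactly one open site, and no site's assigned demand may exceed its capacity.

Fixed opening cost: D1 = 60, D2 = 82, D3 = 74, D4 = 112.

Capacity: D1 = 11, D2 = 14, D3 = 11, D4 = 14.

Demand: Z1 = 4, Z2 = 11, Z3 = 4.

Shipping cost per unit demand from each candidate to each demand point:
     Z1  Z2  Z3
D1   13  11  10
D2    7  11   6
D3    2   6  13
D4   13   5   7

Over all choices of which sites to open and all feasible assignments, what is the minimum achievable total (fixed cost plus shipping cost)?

274

Open {D2, D3}; cheapest assignment that respects the capacities:
  D2 (cap 14, load 8): Z1, Z3 — cost 4×7 + 4×6 = 52
  D3 (cap 11, load 11): Z2 — cost 11×6 = 66
  Shipping 118, fixed 156 → total 274.
  Any other capacity-feasible assignment to {D2, D3} ships for at least 118.
Compare {D1, D3}: its best feasible assignment gives total 292.
Compare {D2, D4}: its best feasible assignment gives total 301.
Every other set of open sites that can feasibly serve all demand totals ≥ 292 even under its best assignment. Minimum: 274.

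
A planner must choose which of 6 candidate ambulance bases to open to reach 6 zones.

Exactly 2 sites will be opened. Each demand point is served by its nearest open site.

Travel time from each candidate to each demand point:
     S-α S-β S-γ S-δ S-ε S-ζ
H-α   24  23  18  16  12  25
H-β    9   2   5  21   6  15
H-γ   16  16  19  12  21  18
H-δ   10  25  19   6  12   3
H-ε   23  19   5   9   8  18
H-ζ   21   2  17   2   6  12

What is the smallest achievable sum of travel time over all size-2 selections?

31

Open {H-β, H-δ}.
  S-α→H-β 9, S-β→H-β 2, S-γ→H-β 5, S-δ→H-δ 6, S-ε→H-β 6, S-ζ→H-δ 3  ⇒ total 31.
Compare {H-β, H-ζ}: total 36.
Compare {H-δ, H-ζ}: total 40.
No size-2 selection does better; minimum is 31.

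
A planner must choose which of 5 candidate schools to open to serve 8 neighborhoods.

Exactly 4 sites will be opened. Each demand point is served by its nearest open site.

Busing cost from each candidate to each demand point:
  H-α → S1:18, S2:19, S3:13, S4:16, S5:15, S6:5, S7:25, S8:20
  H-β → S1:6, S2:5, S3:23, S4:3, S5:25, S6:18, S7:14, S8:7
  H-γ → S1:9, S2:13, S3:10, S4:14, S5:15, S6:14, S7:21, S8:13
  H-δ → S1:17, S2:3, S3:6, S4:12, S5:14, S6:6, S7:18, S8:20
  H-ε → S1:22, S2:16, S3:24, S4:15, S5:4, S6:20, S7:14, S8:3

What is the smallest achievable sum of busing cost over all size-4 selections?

Open {H-α, H-β, H-δ, H-ε}.
  S1→H-β 6, S2→H-δ 3, S3→H-δ 6, S4→H-β 3, S5→H-ε 4, S6→H-α 5, S7→H-β 14, S8→H-ε 3  ⇒ total 44.
Compare {H-β, H-γ, H-δ, H-ε}: total 45.
Compare {H-α, H-β, H-γ, H-ε}: total 50.
No size-4 selection does better; minimum is 44.

44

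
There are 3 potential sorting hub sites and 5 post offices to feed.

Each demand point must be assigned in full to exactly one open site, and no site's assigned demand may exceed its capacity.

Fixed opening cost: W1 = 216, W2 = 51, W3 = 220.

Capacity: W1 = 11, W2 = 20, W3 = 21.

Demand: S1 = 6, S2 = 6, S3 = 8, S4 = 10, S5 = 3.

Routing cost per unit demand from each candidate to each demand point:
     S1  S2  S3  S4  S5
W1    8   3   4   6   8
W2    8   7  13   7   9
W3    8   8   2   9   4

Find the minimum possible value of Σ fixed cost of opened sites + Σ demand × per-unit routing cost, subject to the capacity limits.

459

Open {W2, W3}; cheapest assignment that respects the capacities:
  W2 (cap 20, load 16): S2, S4 — cost 6×7 + 10×7 = 112
  W3 (cap 21, load 17): S1, S3, S5 — cost 6×8 + 8×2 + 3×4 = 76
  Shipping 188, fixed 271 → total 459.
  Any other capacity-feasible assignment to {W2, W3} ships for at least 188.
Compare {W1, W2, W3}: its best feasible assignment gives total 651.
Every other set of open sites that can feasibly serve all demand totals ≥ 651 even under its best assignment. Minimum: 459.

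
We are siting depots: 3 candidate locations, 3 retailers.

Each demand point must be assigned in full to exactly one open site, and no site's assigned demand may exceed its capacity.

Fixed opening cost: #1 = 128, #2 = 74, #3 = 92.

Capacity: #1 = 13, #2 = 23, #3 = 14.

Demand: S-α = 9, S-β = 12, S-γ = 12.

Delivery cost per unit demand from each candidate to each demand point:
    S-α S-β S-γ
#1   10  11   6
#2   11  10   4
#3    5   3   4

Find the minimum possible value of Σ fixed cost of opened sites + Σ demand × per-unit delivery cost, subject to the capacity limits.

Open {#2, #3}; cheapest assignment that respects the capacities:
  #2 (cap 23, load 21): S-α, S-γ — cost 9×11 + 12×4 = 147
  #3 (cap 14, load 12): S-β — cost 12×3 = 36
  Shipping 183, fixed 166 → total 349.
  Any other capacity-feasible assignment to {#2, #3} ships for at least 183.
Compare {#1, #2, #3}: its best feasible assignment gives total 468.
Compare {#1, #2}: its best feasible assignment gives total 481.
Every other set of open sites that can feasibly serve all demand totals ≥ 468 even under its best assignment. Minimum: 349.

349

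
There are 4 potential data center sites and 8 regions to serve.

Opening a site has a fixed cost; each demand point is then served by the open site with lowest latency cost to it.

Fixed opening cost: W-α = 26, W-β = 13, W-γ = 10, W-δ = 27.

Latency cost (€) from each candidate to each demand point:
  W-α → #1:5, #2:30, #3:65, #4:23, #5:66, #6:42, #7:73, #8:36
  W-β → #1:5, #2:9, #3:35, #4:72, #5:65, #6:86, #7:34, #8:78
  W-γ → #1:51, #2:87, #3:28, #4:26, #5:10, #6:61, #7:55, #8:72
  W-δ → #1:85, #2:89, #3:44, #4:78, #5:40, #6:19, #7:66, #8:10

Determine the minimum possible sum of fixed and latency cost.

Open {W-β, W-γ, W-δ}: assign each demand point to its cheapest open site.
  #1→W-β 5, #2→W-β 9, #3→W-γ 28, #4→W-γ 26, #5→W-γ 10, #6→W-δ 19, #7→W-β 34, #8→W-δ 10
  latency cost 141, fixed 50 → total 191.
Compare {W-α, W-β, W-γ, W-δ}: latency cost 138 + fixed 76 = 214.
Compare {W-α, W-β, W-γ}: latency cost 187 + fixed 49 = 236.
Compare {W-α, W-β, W-δ}: latency cost 175 + fixed 66 = 241.
All other subsets cost ≥ 214. Minimum total cost: 191.

191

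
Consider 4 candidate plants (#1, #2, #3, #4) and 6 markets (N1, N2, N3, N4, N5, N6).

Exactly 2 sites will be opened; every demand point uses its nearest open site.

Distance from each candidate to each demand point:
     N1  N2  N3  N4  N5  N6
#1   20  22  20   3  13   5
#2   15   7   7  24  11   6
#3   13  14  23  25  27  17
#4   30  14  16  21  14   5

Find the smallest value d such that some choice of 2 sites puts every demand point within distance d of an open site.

15

Open {#1, #2}.
  Farthest demand point is N1 at distance 15 (to #2); all others are ≤ 15.
With {#1, #3} the worst case is 20.
With {#1, #4} the worst case is 20.
No size-2 selection achieves below 15.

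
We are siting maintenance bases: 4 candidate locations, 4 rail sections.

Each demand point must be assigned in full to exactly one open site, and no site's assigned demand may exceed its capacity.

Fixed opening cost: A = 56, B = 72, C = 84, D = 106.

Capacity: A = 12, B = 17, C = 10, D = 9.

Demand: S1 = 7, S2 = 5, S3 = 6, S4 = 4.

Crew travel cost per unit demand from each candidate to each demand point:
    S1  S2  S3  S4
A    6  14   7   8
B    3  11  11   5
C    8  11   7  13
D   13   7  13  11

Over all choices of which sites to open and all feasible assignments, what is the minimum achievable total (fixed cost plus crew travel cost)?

266

Open {A, B}; cheapest assignment that respects the capacities:
  A (cap 12, load 6): S3 — cost 6×7 = 42
  B (cap 17, load 16): S1, S2, S4 — cost 7×3 + 5×11 + 4×5 = 96
  Shipping 138, fixed 128 → total 266.
  Any other capacity-feasible assignment to {A, B} ships for at least 138.
Compare {B, C}: its best feasible assignment gives total 294.
Compare {B, D}: its best feasible assignment gives total 320.
Every other set of open sites that can feasibly serve all demand totals ≥ 294 even under its best assignment. Minimum: 266.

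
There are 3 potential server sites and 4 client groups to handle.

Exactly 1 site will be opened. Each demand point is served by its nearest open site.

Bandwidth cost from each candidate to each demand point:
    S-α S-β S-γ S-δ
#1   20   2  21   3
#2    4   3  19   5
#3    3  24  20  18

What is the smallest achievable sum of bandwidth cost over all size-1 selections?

31

Open {#2}.
  S-α→#2 4, S-β→#2 3, S-γ→#2 19, S-δ→#2 5  ⇒ total 31.
Compare {#1}: total 46.
Compare {#3}: total 65.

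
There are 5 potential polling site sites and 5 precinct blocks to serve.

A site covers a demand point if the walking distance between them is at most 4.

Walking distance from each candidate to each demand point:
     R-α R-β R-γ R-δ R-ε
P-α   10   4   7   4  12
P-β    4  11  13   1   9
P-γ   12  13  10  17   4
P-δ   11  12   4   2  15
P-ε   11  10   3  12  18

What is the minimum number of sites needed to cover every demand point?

Coverage sets (demand points within 4 of each site):
  P-α: {R-β, R-δ}
  P-β: {R-α, R-δ}
  P-γ: {R-ε}
  P-δ: {R-γ, R-δ}
  P-ε: {R-γ}
No 3 sites suffice: every size-3 union leaves at least one demand point uncovered.
But {P-α, P-β, P-γ, P-δ} covers everything, so the minimum is 4.

4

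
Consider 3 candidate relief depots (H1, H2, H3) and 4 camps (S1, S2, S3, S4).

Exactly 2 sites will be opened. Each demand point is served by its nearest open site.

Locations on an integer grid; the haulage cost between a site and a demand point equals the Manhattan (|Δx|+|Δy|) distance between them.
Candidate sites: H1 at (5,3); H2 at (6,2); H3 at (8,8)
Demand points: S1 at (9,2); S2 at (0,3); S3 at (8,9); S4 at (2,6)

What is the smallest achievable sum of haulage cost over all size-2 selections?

Open {H1, H3}.
  S1→H1 5, S2→H1 5, S3→H3 1, S4→H1 6  ⇒ total 17.
Compare {H2, H3}: total 19.
Compare {H1, H2}: total 23.

17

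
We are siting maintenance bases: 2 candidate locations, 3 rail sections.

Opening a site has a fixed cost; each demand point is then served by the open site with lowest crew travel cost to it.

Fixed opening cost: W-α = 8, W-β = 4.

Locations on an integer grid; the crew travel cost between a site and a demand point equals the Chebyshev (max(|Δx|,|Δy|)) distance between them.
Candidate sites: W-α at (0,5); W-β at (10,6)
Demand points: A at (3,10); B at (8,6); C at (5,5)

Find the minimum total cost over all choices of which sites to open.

18

Open {W-β}: assign each demand point to its cheapest open site.
  A→W-β 7, B→W-β 2, C→W-β 5
  crew travel cost 14, fixed 4 → total 18.
Compare {W-α, W-β}: crew travel cost 12 + fixed 12 = 24.
Compare {W-α}: crew travel cost 18 + fixed 8 = 26.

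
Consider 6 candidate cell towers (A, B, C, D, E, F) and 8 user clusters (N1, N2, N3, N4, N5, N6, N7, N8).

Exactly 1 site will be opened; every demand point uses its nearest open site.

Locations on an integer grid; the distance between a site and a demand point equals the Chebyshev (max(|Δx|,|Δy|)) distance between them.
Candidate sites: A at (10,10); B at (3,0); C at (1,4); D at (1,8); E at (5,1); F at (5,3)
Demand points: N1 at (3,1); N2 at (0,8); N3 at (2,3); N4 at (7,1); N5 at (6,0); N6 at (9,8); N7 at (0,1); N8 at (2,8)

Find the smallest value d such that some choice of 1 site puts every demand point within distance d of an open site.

Open {F}.
  Farthest demand point is N2 at distance 5 (to F); all others are ≤ 5.
With {E} the worst case is 7.
With {B} the worst case is 8.
No size-1 selection achieves below 5.

5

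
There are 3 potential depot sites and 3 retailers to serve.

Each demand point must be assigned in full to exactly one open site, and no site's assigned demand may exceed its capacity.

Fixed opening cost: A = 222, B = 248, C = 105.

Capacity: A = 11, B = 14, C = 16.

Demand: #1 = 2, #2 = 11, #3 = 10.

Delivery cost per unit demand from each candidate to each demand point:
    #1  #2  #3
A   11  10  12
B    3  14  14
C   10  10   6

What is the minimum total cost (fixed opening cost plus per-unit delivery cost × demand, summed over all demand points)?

Open {A, C}; cheapest assignment that respects the capacities:
  A (cap 11, load 11): #2 — cost 11×10 = 110
  C (cap 16, load 12): #1, #3 — cost 2×10 + 10×6 = 80
  Shipping 190, fixed 327 → total 517.
  Any other capacity-feasible assignment to {A, C} ships for at least 190.
Compare {B, C}: its best feasible assignment gives total 573.
Compare {A, B}: its best feasible assignment gives total 726.
Every other set of open sites that can feasibly serve all demand totals ≥ 573 even under its best assignment. Minimum: 517.

517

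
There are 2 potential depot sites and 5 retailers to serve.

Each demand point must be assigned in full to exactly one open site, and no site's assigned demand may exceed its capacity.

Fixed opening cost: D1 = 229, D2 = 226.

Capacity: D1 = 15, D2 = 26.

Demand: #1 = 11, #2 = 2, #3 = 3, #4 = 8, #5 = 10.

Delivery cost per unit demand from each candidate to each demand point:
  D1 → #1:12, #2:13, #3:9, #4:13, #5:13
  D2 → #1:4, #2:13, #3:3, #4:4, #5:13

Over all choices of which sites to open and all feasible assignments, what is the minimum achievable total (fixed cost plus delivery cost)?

Open {D1, D2}; cheapest assignment that respects the capacities:
  D1 (cap 15, load 12): #2, #5 — cost 2×13 + 10×13 = 156
  D2 (cap 26, load 22): #1, #3, #4 — cost 11×4 + 3×3 + 8×4 = 85
  Shipping 241, fixed 455 → total 696.
  Any other capacity-feasible assignment to {D1, D2} ships for at least 241.
Total demand is 34 and no other set of sites has combined capacity ≥ 34, so {D1, D2} is the only feasible choice of open sites. Minimum: 696.

696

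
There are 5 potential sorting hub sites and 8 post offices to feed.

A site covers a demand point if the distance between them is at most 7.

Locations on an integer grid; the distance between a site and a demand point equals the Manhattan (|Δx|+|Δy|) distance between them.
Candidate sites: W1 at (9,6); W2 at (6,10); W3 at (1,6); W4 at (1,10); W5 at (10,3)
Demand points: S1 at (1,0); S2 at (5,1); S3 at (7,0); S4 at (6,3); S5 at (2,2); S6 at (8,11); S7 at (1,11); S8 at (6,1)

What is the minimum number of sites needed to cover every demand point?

3

Coverage sets (demand points within 7 of each site):
  W1: {S4, S6}
  W2: {S4, S6, S7}
  W3: {S1, S5, S7}
  W4: {S7}
  W5: {S2, S3, S4, S8}
No 2 sites suffice: every size-2 union leaves at least one demand point uncovered.
But {W1, W3, W5} covers everything, so the minimum is 3.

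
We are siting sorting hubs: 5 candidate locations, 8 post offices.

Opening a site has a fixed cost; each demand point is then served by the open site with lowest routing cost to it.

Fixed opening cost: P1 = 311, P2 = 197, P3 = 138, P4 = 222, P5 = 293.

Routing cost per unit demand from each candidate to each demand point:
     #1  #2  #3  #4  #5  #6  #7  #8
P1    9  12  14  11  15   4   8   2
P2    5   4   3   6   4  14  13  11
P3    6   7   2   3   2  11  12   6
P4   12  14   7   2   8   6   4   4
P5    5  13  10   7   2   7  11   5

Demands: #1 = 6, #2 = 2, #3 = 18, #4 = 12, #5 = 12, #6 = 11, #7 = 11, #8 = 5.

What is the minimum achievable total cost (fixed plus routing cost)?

567

Open {P3}: assign each demand point to its cheapest open site.
  #1→P3 6×6=36, #2→P3 2×7=14, #3→P3 18×2=36, #4→P3 12×3=36, #5→P3 12×2=24, #6→P3 11×11=121, #7→P3 11×12=132, #8→P3 5×6=30
  routing cost 429, fixed 138 → total 567.
Compare {P3, P4}: routing cost 264 + fixed 360 = 624.
Compare {P4}: routing cost 476 + fixed 222 = 698.
Compare {P2, P4}: routing cost 294 + fixed 419 = 713.
All other subsets cost ≥ 624. Minimum total cost: 567.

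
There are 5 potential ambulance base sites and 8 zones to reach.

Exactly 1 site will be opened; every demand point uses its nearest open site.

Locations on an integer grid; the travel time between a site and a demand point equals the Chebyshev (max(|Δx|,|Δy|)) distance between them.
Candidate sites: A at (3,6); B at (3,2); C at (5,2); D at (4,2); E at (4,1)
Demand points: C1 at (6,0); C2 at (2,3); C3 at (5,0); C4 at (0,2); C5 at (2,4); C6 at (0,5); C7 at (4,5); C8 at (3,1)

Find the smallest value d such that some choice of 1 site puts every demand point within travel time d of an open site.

3

Open {B}.
  Farthest demand point is C1 at travel time 3 (to B); all others are ≤ 3.
With {D} the worst case is 4.
With {E} the worst case is 4.
No size-1 selection achieves below 3.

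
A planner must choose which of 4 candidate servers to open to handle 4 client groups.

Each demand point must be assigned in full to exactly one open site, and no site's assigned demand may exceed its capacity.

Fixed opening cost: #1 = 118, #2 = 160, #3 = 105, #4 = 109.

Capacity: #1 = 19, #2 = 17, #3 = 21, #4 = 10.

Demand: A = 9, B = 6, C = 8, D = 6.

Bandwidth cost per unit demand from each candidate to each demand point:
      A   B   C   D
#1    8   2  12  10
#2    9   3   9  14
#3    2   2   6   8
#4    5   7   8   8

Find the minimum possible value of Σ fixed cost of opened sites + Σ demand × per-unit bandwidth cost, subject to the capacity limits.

Open {#3, #4}; cheapest assignment that respects the capacities:
  #3 (cap 21, load 21): A, B, D — cost 9×2 + 6×2 + 6×8 = 78
  #4 (cap 10, load 8): C — cost 8×8 = 64
  Shipping 142, fixed 214 → total 356.
  Any other capacity-feasible assignment to {#3, #4} ships for at least 142.
Compare {#1, #3}: its best feasible assignment gives total 361.
Compare {#2, #3}: its best feasible assignment gives total 415.
Every other set of open sites that can feasibly serve all demand totals ≥ 361 even under its best assignment. Minimum: 356.

356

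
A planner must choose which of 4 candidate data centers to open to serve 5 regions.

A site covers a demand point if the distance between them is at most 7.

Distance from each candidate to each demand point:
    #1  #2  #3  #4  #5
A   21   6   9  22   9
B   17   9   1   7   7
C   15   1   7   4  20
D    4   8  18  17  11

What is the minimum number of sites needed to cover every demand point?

3

Coverage sets (demand points within 7 of each site):
  A: {#2}
  B: {#3, #4, #5}
  C: {#2, #3, #4}
  D: {#1}
No 2 sites suffice: every size-2 union leaves at least one demand point uncovered.
But {A, B, D} covers everything, so the minimum is 3.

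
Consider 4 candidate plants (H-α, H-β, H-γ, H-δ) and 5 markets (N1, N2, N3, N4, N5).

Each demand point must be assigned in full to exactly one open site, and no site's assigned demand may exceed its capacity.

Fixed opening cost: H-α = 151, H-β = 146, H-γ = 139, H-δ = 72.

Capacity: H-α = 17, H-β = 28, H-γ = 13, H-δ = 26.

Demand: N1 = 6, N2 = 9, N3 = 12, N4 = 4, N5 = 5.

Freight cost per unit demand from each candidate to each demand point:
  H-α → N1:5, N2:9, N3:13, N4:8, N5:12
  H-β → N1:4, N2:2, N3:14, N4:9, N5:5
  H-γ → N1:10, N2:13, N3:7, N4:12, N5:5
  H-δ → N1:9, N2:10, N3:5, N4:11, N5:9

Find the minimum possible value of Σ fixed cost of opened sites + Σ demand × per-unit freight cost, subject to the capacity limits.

381

Open {H-β, H-δ}; cheapest assignment that respects the capacities:
  H-β (cap 28, load 24): N1, N2, N4, N5 — cost 6×4 + 9×2 + 4×9 + 5×5 = 103
  H-δ (cap 26, load 12): N3 — cost 12×5 = 60
  Shipping 163, fixed 218 → total 381.
  Any other capacity-feasible assignment to {H-β, H-δ} ships for at least 163.
Compare {H-β, H-γ}: its best feasible assignment gives total 472.
Compare {H-α, H-δ}: its best feasible assignment gives total 480.
Every other set of open sites that can feasibly serve all demand totals ≥ 472 even under its best assignment. Minimum: 381.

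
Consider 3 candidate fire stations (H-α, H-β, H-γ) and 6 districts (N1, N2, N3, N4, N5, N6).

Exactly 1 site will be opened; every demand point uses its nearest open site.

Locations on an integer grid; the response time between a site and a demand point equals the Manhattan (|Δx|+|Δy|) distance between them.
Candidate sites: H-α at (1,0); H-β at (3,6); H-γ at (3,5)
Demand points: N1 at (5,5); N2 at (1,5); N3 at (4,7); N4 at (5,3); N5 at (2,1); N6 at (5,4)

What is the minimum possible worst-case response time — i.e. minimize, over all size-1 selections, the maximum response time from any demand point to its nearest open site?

Open {H-γ}.
  Farthest demand point is N5 at response time 5 (to H-γ); all others are ≤ 5.
With {H-β} the worst case is 6.
With {H-α} the worst case is 10.
No size-1 selection achieves below 5.

5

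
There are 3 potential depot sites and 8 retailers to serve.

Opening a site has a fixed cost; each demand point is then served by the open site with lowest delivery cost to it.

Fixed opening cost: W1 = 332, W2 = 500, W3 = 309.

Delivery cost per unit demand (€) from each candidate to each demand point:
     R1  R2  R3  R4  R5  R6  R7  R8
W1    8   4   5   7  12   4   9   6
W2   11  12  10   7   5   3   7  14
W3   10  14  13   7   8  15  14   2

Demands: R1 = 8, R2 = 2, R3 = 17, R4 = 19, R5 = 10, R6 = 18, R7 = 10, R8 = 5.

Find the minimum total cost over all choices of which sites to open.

Open {W1}: assign each demand point to its cheapest open site.
  R1→W1 8×8=64, R2→W1 2×4=8, R3→W1 17×5=85, R4→W1 19×7=133, R5→W1 10×12=120, R6→W1 18×4=72, R7→W1 10×9=90, R8→W1 5×6=30
  delivery cost 602, fixed 332 → total 934.
Compare {W2}: delivery cost 659 + fixed 500 = 1159.
Compare {W1, W3}: delivery cost 542 + fixed 641 = 1183.
Compare {W3}: delivery cost 962 + fixed 309 = 1271.
All other subsets cost ≥ 1159. Minimum total cost: 934.

934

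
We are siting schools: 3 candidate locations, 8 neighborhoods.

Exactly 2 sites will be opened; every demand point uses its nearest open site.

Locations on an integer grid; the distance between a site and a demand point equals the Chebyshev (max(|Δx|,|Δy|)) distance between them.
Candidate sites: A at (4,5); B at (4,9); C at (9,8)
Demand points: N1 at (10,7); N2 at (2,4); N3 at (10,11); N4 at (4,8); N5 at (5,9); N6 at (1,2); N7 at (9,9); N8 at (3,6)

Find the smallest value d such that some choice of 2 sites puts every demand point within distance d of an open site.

4

Open {A, C}.
  Farthest demand point is N5 at distance 4 (to A); all others are ≤ 4.
With {A, B} the worst case is 6.
With {B, C} the worst case is 7.
No size-2 selection achieves below 4.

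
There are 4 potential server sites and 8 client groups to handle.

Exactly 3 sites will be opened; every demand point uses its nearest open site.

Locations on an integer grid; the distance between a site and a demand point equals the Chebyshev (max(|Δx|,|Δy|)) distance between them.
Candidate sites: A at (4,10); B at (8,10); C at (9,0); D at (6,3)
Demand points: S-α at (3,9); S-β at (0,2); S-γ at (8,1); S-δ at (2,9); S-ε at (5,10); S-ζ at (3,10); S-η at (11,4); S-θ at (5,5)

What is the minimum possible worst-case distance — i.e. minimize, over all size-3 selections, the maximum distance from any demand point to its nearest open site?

6

Open {A, B, D}.
  Farthest demand point is S-β at distance 6 (to D); all others are ≤ 6.
With {A, C, D} the worst case is 6.
With {B, C, D} the worst case is 6.
No size-3 selection achieves below 6.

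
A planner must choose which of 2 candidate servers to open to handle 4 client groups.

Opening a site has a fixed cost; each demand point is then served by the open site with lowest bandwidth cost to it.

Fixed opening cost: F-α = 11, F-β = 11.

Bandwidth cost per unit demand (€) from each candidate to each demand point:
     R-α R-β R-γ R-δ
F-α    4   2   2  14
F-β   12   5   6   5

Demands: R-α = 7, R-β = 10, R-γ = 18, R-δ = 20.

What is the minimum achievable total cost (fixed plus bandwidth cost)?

Open {F-α, F-β}: assign each demand point to its cheapest open site.
  R-α→F-α 7×4=28, R-β→F-α 10×2=20, R-γ→F-α 18×2=36, R-δ→F-β 20×5=100
  bandwidth cost 184, fixed 22 → total 206.
Compare {F-β}: bandwidth cost 342 + fixed 11 = 353.
Compare {F-α}: bandwidth cost 364 + fixed 11 = 375.

206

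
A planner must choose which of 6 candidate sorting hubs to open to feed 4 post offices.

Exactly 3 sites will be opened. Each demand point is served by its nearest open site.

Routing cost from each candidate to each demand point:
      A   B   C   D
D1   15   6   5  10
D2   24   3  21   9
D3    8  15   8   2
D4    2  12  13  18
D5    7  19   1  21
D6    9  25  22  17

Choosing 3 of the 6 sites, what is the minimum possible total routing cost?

13

Open {D2, D3, D5}.
  A→D5 7, B→D2 3, C→D5 1, D→D3 2  ⇒ total 13.
Compare {D1, D3, D4}: total 15.
Compare {D2, D3, D4}: total 15.
No size-3 selection does better; minimum is 13.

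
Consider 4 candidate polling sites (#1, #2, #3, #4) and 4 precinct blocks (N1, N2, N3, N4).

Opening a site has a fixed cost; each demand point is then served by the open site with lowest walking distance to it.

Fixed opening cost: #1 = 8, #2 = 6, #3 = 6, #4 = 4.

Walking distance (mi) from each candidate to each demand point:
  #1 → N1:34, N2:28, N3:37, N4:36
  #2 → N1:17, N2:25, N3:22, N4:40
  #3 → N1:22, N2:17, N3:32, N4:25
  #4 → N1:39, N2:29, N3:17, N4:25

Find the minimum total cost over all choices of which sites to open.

Open {#3, #4}: assign each demand point to its cheapest open site.
  N1→#3 22, N2→#3 17, N3→#4 17, N4→#3 25
  walking distance 81, fixed 10 → total 91.
Compare {#2, #3, #4}: walking distance 76 + fixed 16 = 92.
Compare {#2, #3}: walking distance 81 + fixed 12 = 93.
Compare {#2, #4}: walking distance 84 + fixed 10 = 94.
All other subsets cost ≥ 92. Minimum total cost: 91.

91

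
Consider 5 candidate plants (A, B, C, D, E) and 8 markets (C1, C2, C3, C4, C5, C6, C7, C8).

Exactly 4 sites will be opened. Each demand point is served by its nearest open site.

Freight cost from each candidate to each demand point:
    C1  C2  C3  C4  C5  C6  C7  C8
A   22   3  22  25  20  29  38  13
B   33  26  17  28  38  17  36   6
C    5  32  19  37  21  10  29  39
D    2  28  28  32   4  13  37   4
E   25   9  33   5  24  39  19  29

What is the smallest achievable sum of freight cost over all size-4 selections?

Open {A, C, D, E}.
  C1→D 2, C2→A 3, C3→C 19, C4→E 5, C5→D 4, C6→C 10, C7→E 19, C8→D 4  ⇒ total 66.
Compare {A, B, D, E}: total 67.
Compare {B, C, D, E}: total 70.
No size-4 selection does better; minimum is 66.

66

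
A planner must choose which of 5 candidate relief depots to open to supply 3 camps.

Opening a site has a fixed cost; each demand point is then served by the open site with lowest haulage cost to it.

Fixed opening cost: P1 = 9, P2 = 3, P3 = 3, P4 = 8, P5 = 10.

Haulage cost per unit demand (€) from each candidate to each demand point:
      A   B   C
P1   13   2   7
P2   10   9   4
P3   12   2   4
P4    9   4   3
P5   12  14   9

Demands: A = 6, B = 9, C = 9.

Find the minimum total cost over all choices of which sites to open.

110

Open {P3, P4}: assign each demand point to its cheapest open site.
  A→P4 6×9=54, B→P3 9×2=18, C→P4 9×3=27
  haulage cost 99, fixed 11 → total 110.
Compare {P2, P3, P4}: haulage cost 99 + fixed 14 = 113.
Compare {P1, P4}: haulage cost 99 + fixed 17 = 116.
Compare {P1, P2, P4}: haulage cost 99 + fixed 20 = 119.
All other subsets cost ≥ 113. Minimum total cost: 110.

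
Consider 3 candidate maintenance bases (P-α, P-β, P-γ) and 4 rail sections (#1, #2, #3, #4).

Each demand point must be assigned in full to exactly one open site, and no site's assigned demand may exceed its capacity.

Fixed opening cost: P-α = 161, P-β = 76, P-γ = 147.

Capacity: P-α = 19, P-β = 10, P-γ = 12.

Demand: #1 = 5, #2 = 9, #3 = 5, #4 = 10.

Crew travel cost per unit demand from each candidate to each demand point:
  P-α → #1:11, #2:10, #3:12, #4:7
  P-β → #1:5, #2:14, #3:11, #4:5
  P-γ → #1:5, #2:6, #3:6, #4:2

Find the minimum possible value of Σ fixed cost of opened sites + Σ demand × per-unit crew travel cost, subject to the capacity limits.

Open {P-α, P-β}; cheapest assignment that respects the capacities:
  P-α (cap 19, load 19): #2, #4 — cost 9×10 + 10×7 = 160
  P-β (cap 10, load 10): #1, #3 — cost 5×5 + 5×11 = 80
  Shipping 240, fixed 237 → total 477.
  Any other capacity-feasible assignment to {P-α, P-β} ships for at least 240.
Compare {P-α, P-γ}: its best feasible assignment gives total 523.
Compare {P-α, P-β, P-γ}: its best feasible assignment gives total 574.
Every other set of open sites that can feasibly serve all demand totals ≥ 523 even under its best assignment. Minimum: 477.

477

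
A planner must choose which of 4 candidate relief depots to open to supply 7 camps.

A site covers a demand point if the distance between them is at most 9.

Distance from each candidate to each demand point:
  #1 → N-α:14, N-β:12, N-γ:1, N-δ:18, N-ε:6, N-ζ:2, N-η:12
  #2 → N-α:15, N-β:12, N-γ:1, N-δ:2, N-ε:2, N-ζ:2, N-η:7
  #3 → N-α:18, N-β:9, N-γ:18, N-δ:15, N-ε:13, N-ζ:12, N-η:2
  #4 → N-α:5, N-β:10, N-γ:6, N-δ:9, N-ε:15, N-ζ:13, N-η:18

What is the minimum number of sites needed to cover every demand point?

Coverage sets (demand points within 9 of each site):
  #1: {N-γ, N-ε, N-ζ}
  #2: {N-γ, N-δ, N-ε, N-ζ, N-η}
  #3: {N-β, N-η}
  #4: {N-α, N-γ, N-δ}
No 2 sites suffice: every size-2 union leaves at least one demand point uncovered.
But {#1, #3, #4} covers everything, so the minimum is 3.

3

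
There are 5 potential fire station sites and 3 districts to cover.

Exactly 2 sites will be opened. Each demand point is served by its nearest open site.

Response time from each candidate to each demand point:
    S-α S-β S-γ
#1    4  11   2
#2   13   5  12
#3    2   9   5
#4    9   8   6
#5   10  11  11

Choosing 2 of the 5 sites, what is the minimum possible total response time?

11

Open {#1, #2}.
  S-α→#1 4, S-β→#2 5, S-γ→#1 2  ⇒ total 11.
Compare {#2, #3}: total 12.
Compare {#1, #3}: total 13.
No size-2 selection does better; minimum is 11.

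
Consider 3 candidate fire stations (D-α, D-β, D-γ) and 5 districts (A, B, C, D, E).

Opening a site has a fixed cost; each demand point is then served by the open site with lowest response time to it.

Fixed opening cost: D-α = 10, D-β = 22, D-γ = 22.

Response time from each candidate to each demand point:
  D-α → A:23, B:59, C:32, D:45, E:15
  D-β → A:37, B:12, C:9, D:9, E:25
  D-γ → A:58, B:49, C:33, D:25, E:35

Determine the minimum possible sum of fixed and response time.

Open {D-α, D-β}: assign each demand point to its cheapest open site.
  A→D-α 23, B→D-β 12, C→D-β 9, D→D-β 9, E→D-α 15
  response time 68, fixed 32 → total 100.
Compare {D-β}: response time 92 + fixed 22 = 114.
Compare {D-α, D-β, D-γ}: response time 68 + fixed 54 = 122.
Compare {D-β, D-γ}: response time 92 + fixed 44 = 136.
All other subsets cost ≥ 114. Minimum total cost: 100.

100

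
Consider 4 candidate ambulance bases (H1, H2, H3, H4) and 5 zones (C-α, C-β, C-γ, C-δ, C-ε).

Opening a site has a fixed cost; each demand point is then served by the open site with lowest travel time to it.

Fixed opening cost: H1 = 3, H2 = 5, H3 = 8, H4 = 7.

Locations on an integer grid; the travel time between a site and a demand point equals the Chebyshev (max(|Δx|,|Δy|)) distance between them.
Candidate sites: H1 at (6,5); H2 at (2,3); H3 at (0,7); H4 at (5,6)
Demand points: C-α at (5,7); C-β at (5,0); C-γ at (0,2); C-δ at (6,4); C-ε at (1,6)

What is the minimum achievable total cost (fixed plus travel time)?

Open {H1, H2}: assign each demand point to its cheapest open site.
  C-α→H1 2, C-β→H2 3, C-γ→H2 2, C-δ→H1 1, C-ε→H2 3
  travel time 11, fixed 8 → total 19.
Compare {H2}: travel time 16 + fixed 5 = 21.
Compare {H1}: travel time 19 + fixed 3 = 22.
Compare {H2, H4}: travel time 11 + fixed 12 = 23.
All other subsets cost ≥ 21. Minimum total cost: 19.

19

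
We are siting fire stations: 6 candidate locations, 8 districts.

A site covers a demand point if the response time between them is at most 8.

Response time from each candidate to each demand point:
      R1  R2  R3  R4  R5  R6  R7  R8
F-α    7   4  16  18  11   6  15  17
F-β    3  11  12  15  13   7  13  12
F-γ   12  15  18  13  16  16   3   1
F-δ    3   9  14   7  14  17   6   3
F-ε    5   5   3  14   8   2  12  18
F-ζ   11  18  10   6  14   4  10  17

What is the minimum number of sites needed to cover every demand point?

Coverage sets (demand points within 8 of each site):
  F-α: {R1, R2, R6}
  F-β: {R1, R6}
  F-γ: {R7, R8}
  F-δ: {R1, R4, R7, R8}
  F-ε: {R1, R2, R3, R5, R6}
  F-ζ: {R4, R6}
No single site covers all 8 demand points.
But {F-δ, F-ε} covers everything, so the minimum is 2.

2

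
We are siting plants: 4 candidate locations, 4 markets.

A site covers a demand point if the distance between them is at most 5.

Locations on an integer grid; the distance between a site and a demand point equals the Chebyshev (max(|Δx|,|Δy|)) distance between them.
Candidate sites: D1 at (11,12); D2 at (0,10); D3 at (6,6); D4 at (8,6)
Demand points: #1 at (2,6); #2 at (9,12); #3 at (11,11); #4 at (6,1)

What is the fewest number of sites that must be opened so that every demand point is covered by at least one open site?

Coverage sets (demand points within 5 of each site):
  D1: {#2, #3}
  D2: {#1}
  D3: {#1, #3, #4}
  D4: {#3, #4}
No single site covers all 4 demand points.
But {D1, D3} covers everything, so the minimum is 2.

2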